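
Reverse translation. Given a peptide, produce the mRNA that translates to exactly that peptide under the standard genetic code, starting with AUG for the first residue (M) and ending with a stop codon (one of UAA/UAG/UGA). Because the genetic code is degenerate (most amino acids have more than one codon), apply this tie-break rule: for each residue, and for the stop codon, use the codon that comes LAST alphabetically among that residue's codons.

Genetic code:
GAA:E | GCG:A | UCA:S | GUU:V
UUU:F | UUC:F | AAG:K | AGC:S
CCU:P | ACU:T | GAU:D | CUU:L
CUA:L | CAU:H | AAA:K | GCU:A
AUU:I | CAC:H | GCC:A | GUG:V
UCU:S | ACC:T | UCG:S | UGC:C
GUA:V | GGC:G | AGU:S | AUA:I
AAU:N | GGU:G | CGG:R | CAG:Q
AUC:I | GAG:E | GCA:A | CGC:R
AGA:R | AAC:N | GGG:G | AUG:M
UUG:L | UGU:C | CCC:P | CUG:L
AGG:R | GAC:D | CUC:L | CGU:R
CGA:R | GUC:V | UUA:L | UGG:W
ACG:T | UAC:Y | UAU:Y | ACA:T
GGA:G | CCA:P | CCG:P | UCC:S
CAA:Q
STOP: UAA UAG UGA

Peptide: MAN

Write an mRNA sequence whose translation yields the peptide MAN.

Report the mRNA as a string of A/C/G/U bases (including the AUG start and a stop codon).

residue 1: M -> AUG (start codon)
residue 2: A codons sorted = GCA,GCC,GCG,GCU -> pick last = GCU
residue 3: N codons sorted = AAC,AAU -> pick last = AAU
terminator: stop codons sorted = UAA,UAG,UGA -> pick last = UGA

Answer: mRNA: AUGGCUAAUUGA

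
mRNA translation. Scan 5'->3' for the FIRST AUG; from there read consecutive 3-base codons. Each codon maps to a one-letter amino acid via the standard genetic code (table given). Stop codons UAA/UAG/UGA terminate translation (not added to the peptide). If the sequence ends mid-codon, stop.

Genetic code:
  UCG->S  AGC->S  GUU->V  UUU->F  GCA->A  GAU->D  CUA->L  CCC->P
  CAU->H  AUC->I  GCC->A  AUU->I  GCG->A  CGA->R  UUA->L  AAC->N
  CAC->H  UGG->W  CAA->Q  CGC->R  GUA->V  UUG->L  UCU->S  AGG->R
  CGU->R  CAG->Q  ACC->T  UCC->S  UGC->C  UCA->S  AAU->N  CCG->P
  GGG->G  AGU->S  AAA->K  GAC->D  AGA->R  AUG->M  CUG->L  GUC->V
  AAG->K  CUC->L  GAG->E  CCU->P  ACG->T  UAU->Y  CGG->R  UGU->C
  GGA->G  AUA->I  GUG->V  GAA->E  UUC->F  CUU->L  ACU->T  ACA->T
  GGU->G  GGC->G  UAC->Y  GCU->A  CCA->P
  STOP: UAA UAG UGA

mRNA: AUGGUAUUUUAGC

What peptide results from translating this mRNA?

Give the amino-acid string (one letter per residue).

start AUG at pos 0
pos 0: AUG -> M; peptide=M
pos 3: GUA -> V; peptide=MV
pos 6: UUU -> F; peptide=MVF
pos 9: UAG -> STOP

Answer: MVF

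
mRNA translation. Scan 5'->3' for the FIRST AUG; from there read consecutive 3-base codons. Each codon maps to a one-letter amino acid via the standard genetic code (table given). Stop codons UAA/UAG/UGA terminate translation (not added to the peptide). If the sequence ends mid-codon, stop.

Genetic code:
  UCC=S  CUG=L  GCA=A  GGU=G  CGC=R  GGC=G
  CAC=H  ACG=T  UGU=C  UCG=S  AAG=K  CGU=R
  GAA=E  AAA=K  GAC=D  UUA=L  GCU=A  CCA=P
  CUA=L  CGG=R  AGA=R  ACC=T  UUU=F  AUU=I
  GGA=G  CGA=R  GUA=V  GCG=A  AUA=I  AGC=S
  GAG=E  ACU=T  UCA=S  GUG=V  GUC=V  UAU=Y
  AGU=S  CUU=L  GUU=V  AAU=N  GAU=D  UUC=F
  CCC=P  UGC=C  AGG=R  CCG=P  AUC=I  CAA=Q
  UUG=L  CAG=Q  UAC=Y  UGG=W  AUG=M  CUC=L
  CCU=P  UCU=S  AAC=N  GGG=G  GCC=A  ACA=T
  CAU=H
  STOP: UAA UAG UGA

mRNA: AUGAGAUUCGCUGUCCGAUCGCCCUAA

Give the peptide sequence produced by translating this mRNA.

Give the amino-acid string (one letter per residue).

Answer: MRFAVRSP

Derivation:
start AUG at pos 0
pos 0: AUG -> M; peptide=M
pos 3: AGA -> R; peptide=MR
pos 6: UUC -> F; peptide=MRF
pos 9: GCU -> A; peptide=MRFA
pos 12: GUC -> V; peptide=MRFAV
pos 15: CGA -> R; peptide=MRFAVR
pos 18: UCG -> S; peptide=MRFAVRS
pos 21: CCC -> P; peptide=MRFAVRSP
pos 24: UAA -> STOP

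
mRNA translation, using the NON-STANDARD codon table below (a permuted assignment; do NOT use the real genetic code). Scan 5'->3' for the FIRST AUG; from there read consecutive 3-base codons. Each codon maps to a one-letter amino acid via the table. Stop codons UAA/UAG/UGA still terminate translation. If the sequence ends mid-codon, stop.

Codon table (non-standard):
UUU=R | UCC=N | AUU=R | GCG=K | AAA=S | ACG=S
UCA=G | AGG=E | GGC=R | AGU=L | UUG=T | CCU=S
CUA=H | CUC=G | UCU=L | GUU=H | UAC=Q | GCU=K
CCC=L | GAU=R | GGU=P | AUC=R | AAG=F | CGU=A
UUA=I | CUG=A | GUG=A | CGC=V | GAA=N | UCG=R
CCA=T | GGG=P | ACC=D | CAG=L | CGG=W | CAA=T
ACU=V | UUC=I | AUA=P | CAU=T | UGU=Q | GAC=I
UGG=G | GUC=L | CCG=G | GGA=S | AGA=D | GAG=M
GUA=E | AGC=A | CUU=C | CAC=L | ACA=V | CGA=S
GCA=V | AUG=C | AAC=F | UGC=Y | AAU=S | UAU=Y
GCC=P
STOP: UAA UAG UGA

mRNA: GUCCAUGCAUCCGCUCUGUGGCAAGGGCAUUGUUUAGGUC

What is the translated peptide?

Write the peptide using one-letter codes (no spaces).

Answer: CTGGQRFRRH

Derivation:
start AUG at pos 4
pos 4: AUG -> C; peptide=C
pos 7: CAU -> T; peptide=CT
pos 10: CCG -> G; peptide=CTG
pos 13: CUC -> G; peptide=CTGG
pos 16: UGU -> Q; peptide=CTGGQ
pos 19: GGC -> R; peptide=CTGGQR
pos 22: AAG -> F; peptide=CTGGQRF
pos 25: GGC -> R; peptide=CTGGQRFR
pos 28: AUU -> R; peptide=CTGGQRFRR
pos 31: GUU -> H; peptide=CTGGQRFRRH
pos 34: UAG -> STOP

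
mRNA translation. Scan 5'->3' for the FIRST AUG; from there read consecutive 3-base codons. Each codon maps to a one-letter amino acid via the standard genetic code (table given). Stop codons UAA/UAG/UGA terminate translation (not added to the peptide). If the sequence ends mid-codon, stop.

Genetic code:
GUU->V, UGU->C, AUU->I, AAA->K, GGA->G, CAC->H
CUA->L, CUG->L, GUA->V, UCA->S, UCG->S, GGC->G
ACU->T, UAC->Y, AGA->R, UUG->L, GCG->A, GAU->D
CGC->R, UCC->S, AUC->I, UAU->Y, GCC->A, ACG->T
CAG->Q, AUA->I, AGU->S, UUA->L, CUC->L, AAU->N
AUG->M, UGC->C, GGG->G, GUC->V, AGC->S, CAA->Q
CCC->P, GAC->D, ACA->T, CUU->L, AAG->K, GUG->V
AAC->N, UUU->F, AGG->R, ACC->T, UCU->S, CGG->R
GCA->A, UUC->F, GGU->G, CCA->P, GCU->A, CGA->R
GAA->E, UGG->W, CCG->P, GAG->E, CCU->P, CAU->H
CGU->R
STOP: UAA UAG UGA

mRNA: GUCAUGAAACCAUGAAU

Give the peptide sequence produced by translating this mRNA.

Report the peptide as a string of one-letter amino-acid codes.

start AUG at pos 3
pos 3: AUG -> M; peptide=M
pos 6: AAA -> K; peptide=MK
pos 9: CCA -> P; peptide=MKP
pos 12: UGA -> STOP

Answer: MKP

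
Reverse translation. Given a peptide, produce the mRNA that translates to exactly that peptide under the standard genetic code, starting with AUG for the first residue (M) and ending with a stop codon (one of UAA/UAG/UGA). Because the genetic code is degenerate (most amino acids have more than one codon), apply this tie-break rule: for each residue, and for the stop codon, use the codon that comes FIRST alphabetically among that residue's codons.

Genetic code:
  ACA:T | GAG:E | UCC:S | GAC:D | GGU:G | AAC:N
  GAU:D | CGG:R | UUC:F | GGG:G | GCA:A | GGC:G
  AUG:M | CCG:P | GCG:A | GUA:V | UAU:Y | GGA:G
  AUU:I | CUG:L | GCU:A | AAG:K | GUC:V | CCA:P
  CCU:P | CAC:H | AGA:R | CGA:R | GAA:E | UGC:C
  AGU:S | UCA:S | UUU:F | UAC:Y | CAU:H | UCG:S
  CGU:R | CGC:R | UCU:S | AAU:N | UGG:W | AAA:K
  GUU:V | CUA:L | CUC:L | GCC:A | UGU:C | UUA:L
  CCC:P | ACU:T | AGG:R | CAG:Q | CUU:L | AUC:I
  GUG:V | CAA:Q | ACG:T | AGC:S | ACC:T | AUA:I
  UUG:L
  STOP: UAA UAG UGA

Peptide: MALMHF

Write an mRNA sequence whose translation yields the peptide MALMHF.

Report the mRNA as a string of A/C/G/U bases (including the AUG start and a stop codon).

Answer: mRNA: AUGGCACUAAUGCACUUCUAA

Derivation:
residue 1: M -> AUG (start codon)
residue 2: A codons sorted = GCA,GCC,GCG,GCU -> pick first = GCA
residue 3: L codons sorted = CUA,CUC,CUG,CUU,UUA,UUG -> pick first = CUA
residue 4: M -> AUG (only codon)
residue 5: H codons sorted = CAC,CAU -> pick first = CAC
residue 6: F codons sorted = UUC,UUU -> pick first = UUC
terminator: stop codons sorted = UAA,UAG,UGA -> pick first = UAA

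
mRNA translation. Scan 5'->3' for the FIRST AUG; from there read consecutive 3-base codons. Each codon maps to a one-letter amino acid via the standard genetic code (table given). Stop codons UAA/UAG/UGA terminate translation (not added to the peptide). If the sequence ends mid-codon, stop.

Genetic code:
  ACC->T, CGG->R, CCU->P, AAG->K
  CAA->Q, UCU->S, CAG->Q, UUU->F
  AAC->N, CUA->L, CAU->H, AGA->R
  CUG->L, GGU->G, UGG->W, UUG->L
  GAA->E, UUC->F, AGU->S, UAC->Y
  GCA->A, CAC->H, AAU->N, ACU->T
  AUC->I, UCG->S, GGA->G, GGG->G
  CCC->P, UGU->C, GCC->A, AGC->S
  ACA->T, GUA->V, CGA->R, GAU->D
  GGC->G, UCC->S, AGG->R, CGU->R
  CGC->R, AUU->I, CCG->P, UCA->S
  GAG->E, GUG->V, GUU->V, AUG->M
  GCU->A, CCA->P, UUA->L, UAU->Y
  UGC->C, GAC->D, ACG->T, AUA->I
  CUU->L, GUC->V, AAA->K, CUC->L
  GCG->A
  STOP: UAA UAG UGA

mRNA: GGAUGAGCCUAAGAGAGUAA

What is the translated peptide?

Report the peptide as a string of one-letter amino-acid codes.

Answer: MSLRE

Derivation:
start AUG at pos 2
pos 2: AUG -> M; peptide=M
pos 5: AGC -> S; peptide=MS
pos 8: CUA -> L; peptide=MSL
pos 11: AGA -> R; peptide=MSLR
pos 14: GAG -> E; peptide=MSLRE
pos 17: UAA -> STOP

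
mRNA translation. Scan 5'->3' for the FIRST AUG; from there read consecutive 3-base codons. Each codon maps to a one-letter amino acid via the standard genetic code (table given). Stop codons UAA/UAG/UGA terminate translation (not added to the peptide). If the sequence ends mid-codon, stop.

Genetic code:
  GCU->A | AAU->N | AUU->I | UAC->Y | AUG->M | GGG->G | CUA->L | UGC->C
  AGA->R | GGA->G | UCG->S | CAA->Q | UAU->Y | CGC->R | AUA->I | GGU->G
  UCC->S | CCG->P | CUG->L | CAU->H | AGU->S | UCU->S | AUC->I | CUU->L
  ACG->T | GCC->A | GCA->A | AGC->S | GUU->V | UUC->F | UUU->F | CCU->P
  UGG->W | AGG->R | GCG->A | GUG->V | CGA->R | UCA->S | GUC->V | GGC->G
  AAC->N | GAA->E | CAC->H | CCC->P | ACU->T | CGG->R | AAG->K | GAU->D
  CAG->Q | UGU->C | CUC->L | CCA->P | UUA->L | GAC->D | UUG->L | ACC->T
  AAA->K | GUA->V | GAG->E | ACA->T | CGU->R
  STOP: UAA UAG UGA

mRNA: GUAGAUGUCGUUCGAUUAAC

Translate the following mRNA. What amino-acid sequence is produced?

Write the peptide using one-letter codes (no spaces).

start AUG at pos 4
pos 4: AUG -> M; peptide=M
pos 7: UCG -> S; peptide=MS
pos 10: UUC -> F; peptide=MSF
pos 13: GAU -> D; peptide=MSFD
pos 16: UAA -> STOP

Answer: MSFD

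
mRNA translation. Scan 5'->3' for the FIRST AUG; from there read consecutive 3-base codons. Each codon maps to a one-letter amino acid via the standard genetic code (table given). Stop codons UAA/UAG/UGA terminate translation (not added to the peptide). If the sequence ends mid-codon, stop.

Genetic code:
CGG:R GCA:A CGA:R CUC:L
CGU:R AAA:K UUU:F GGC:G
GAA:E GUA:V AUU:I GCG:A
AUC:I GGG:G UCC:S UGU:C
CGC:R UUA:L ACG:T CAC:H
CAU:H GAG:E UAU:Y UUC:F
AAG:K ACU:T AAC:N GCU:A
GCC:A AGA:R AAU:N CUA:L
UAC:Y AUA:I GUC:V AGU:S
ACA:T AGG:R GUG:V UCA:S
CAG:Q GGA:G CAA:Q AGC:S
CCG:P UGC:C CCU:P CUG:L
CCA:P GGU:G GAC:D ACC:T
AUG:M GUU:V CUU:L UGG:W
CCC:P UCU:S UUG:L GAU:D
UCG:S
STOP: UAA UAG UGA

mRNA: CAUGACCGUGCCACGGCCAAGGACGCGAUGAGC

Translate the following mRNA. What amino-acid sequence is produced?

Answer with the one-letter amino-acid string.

Answer: MTVPRPRTR

Derivation:
start AUG at pos 1
pos 1: AUG -> M; peptide=M
pos 4: ACC -> T; peptide=MT
pos 7: GUG -> V; peptide=MTV
pos 10: CCA -> P; peptide=MTVP
pos 13: CGG -> R; peptide=MTVPR
pos 16: CCA -> P; peptide=MTVPRP
pos 19: AGG -> R; peptide=MTVPRPR
pos 22: ACG -> T; peptide=MTVPRPRT
pos 25: CGA -> R; peptide=MTVPRPRTR
pos 28: UGA -> STOP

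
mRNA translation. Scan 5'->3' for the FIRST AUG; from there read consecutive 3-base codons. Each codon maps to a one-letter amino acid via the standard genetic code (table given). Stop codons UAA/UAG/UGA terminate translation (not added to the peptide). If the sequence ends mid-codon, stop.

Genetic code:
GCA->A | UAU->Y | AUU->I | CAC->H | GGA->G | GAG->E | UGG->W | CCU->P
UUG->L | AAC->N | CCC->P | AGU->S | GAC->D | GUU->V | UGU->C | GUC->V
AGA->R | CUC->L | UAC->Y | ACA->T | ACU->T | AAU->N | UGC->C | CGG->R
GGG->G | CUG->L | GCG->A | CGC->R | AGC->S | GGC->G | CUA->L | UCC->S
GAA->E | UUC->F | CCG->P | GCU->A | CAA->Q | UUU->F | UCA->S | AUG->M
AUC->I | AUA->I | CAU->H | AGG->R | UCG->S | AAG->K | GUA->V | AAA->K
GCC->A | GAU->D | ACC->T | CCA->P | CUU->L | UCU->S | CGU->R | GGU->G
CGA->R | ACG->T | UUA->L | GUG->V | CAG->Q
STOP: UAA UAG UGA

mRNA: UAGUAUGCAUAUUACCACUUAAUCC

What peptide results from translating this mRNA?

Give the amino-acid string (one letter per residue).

Answer: MHITT

Derivation:
start AUG at pos 4
pos 4: AUG -> M; peptide=M
pos 7: CAU -> H; peptide=MH
pos 10: AUU -> I; peptide=MHI
pos 13: ACC -> T; peptide=MHIT
pos 16: ACU -> T; peptide=MHITT
pos 19: UAA -> STOP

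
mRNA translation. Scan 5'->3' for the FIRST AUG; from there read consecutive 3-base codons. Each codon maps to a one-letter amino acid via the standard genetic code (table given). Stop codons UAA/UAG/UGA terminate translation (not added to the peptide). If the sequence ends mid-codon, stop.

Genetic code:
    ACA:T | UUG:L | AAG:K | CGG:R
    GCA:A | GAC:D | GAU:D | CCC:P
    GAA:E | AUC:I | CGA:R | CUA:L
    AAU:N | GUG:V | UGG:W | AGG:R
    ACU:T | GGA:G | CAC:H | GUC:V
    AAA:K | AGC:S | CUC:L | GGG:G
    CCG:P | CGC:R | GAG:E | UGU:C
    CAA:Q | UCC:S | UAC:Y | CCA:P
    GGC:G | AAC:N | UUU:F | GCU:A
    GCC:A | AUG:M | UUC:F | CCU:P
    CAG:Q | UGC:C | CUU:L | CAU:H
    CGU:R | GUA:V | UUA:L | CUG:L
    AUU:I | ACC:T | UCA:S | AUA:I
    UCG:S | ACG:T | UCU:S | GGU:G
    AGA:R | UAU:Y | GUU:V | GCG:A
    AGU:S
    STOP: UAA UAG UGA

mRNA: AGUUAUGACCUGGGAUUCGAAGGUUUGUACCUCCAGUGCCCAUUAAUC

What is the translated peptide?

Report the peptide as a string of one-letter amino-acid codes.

start AUG at pos 4
pos 4: AUG -> M; peptide=M
pos 7: ACC -> T; peptide=MT
pos 10: UGG -> W; peptide=MTW
pos 13: GAU -> D; peptide=MTWD
pos 16: UCG -> S; peptide=MTWDS
pos 19: AAG -> K; peptide=MTWDSK
pos 22: GUU -> V; peptide=MTWDSKV
pos 25: UGU -> C; peptide=MTWDSKVC
pos 28: ACC -> T; peptide=MTWDSKVCT
pos 31: UCC -> S; peptide=MTWDSKVCTS
pos 34: AGU -> S; peptide=MTWDSKVCTSS
pos 37: GCC -> A; peptide=MTWDSKVCTSSA
pos 40: CAU -> H; peptide=MTWDSKVCTSSAH
pos 43: UAA -> STOP

Answer: MTWDSKVCTSSAH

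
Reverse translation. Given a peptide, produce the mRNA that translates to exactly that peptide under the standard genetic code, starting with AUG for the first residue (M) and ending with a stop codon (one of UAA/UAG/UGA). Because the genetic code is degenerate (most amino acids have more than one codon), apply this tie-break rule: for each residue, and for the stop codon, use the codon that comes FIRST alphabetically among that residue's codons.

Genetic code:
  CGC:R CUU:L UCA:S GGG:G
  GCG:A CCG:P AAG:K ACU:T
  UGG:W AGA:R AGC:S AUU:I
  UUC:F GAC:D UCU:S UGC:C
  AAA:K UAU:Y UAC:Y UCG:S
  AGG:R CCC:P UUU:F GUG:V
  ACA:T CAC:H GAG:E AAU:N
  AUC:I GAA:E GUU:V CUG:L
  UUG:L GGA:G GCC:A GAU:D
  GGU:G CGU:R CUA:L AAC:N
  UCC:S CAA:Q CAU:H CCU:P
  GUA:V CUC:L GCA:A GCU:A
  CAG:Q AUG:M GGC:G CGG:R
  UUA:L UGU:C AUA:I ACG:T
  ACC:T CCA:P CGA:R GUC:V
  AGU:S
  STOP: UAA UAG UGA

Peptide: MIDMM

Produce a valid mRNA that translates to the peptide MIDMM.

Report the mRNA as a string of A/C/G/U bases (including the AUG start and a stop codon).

residue 1: M -> AUG (start codon)
residue 2: I codons sorted = AUA,AUC,AUU -> pick first = AUA
residue 3: D codons sorted = GAC,GAU -> pick first = GAC
residue 4: M -> AUG (only codon)
residue 5: M -> AUG (only codon)
terminator: stop codons sorted = UAA,UAG,UGA -> pick first = UAA

Answer: mRNA: AUGAUAGACAUGAUGUAA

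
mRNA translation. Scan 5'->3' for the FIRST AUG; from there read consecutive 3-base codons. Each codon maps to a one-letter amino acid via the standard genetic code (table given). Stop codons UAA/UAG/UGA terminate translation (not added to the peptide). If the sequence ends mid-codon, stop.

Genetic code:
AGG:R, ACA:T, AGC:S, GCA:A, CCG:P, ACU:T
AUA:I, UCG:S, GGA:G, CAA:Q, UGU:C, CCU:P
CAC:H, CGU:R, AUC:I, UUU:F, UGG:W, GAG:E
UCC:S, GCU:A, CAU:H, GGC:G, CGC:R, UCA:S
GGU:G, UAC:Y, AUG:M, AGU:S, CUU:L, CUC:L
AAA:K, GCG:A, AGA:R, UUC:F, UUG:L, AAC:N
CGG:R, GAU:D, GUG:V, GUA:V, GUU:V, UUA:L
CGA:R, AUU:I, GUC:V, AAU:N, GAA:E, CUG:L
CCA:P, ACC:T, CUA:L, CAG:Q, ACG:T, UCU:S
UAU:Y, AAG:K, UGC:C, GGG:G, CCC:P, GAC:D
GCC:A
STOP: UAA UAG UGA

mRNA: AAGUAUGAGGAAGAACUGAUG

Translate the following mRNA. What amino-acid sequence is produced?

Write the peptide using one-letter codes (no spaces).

start AUG at pos 4
pos 4: AUG -> M; peptide=M
pos 7: AGG -> R; peptide=MR
pos 10: AAG -> K; peptide=MRK
pos 13: AAC -> N; peptide=MRKN
pos 16: UGA -> STOP

Answer: MRKN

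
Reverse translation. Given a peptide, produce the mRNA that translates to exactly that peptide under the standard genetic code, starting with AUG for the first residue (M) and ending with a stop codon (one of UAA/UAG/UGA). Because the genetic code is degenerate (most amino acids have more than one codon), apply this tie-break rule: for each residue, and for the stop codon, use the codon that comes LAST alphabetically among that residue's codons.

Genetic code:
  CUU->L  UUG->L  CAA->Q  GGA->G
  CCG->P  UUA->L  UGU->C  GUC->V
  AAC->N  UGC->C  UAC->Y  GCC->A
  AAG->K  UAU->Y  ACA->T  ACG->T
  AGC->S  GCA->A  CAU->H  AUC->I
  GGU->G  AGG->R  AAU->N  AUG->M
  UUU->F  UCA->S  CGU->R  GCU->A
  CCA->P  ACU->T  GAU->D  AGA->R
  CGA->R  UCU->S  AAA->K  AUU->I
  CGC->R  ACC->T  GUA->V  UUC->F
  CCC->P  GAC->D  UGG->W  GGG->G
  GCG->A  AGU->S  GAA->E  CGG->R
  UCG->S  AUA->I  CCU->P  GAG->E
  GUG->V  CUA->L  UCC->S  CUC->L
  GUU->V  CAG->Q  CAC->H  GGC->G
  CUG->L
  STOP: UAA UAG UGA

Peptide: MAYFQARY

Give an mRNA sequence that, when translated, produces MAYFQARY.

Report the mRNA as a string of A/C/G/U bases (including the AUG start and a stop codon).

Answer: mRNA: AUGGCUUAUUUUCAGGCUCGUUAUUGA

Derivation:
residue 1: M -> AUG (start codon)
residue 2: A codons sorted = GCA,GCC,GCG,GCU -> pick last = GCU
residue 3: Y codons sorted = UAC,UAU -> pick last = UAU
residue 4: F codons sorted = UUC,UUU -> pick last = UUU
residue 5: Q codons sorted = CAA,CAG -> pick last = CAG
residue 6: A codons sorted = GCA,GCC,GCG,GCU -> pick last = GCU
residue 7: R codons sorted = AGA,AGG,CGA,CGC,CGG,CGU -> pick last = CGU
residue 8: Y codons sorted = UAC,UAU -> pick last = UAU
terminator: stop codons sorted = UAA,UAG,UGA -> pick last = UGA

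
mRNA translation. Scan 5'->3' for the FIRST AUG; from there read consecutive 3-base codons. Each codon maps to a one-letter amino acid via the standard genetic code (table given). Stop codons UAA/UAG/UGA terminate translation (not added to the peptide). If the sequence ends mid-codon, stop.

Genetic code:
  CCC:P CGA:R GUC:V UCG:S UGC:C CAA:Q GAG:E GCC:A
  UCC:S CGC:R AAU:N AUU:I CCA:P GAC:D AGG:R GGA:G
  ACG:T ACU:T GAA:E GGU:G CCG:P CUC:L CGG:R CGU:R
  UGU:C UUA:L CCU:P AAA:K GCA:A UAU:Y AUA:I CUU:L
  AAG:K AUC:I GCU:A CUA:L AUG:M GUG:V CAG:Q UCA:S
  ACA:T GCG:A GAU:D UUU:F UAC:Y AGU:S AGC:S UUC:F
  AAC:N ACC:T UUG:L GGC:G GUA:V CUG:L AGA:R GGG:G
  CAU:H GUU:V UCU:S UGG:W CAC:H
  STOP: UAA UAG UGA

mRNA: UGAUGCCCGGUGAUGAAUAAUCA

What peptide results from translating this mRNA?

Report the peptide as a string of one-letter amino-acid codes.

Answer: MPGDE

Derivation:
start AUG at pos 2
pos 2: AUG -> M; peptide=M
pos 5: CCC -> P; peptide=MP
pos 8: GGU -> G; peptide=MPG
pos 11: GAU -> D; peptide=MPGD
pos 14: GAA -> E; peptide=MPGDE
pos 17: UAA -> STOP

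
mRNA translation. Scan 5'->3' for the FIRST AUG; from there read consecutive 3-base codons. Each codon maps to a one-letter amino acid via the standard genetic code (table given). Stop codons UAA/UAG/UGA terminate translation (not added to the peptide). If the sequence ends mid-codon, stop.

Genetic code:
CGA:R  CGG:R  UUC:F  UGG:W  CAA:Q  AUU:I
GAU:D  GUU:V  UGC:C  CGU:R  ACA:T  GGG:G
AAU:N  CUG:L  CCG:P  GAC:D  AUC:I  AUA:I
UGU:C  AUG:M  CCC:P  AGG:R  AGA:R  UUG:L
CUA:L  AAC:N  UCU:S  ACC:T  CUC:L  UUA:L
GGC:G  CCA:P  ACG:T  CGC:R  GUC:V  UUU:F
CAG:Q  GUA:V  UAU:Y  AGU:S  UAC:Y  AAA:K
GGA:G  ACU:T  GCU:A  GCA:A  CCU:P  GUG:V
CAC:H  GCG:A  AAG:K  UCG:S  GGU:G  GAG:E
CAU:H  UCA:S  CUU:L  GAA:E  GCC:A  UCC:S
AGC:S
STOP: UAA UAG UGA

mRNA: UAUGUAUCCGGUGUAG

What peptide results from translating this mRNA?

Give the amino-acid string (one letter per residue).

start AUG at pos 1
pos 1: AUG -> M; peptide=M
pos 4: UAU -> Y; peptide=MY
pos 7: CCG -> P; peptide=MYP
pos 10: GUG -> V; peptide=MYPV
pos 13: UAG -> STOP

Answer: MYPV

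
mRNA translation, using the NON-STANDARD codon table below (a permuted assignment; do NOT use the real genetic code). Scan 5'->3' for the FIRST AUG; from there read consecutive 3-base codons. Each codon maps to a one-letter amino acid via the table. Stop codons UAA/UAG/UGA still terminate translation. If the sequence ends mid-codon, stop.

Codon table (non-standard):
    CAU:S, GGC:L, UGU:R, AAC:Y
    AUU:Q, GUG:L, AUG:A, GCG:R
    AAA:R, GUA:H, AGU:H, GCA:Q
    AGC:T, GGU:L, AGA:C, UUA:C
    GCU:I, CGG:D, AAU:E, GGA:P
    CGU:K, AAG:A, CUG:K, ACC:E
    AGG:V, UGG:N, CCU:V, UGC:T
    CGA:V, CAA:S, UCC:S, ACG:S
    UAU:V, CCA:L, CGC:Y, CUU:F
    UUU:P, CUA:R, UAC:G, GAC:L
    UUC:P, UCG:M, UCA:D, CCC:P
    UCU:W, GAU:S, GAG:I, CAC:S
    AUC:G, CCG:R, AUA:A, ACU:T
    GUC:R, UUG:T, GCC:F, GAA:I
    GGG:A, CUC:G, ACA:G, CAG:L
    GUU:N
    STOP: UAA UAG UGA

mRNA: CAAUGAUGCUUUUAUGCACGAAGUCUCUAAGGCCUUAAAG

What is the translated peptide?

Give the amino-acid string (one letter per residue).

start AUG at pos 2
pos 2: AUG -> A; peptide=A
pos 5: AUG -> A; peptide=AA
pos 8: CUU -> F; peptide=AAF
pos 11: UUA -> C; peptide=AAFC
pos 14: UGC -> T; peptide=AAFCT
pos 17: ACG -> S; peptide=AAFCTS
pos 20: AAG -> A; peptide=AAFCTSA
pos 23: UCU -> W; peptide=AAFCTSAW
pos 26: CUA -> R; peptide=AAFCTSAWR
pos 29: AGG -> V; peptide=AAFCTSAWRV
pos 32: CCU -> V; peptide=AAFCTSAWRVV
pos 35: UAA -> STOP

Answer: AAFCTSAWRVV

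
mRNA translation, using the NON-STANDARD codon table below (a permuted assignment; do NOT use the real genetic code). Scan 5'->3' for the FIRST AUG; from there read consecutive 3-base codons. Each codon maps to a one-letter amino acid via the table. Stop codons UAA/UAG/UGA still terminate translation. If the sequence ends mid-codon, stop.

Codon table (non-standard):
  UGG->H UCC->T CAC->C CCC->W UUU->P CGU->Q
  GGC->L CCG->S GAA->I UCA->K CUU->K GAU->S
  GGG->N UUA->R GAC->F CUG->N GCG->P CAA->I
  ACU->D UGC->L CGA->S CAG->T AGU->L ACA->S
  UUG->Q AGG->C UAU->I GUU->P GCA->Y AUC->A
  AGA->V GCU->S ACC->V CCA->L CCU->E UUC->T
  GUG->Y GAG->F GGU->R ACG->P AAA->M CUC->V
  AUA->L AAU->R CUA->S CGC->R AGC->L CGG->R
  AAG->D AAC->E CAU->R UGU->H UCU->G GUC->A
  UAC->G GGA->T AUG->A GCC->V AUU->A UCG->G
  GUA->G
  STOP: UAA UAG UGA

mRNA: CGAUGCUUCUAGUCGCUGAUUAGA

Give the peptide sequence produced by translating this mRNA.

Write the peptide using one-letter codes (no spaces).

Answer: AKSASS

Derivation:
start AUG at pos 2
pos 2: AUG -> A; peptide=A
pos 5: CUU -> K; peptide=AK
pos 8: CUA -> S; peptide=AKS
pos 11: GUC -> A; peptide=AKSA
pos 14: GCU -> S; peptide=AKSAS
pos 17: GAU -> S; peptide=AKSASS
pos 20: UAG -> STOP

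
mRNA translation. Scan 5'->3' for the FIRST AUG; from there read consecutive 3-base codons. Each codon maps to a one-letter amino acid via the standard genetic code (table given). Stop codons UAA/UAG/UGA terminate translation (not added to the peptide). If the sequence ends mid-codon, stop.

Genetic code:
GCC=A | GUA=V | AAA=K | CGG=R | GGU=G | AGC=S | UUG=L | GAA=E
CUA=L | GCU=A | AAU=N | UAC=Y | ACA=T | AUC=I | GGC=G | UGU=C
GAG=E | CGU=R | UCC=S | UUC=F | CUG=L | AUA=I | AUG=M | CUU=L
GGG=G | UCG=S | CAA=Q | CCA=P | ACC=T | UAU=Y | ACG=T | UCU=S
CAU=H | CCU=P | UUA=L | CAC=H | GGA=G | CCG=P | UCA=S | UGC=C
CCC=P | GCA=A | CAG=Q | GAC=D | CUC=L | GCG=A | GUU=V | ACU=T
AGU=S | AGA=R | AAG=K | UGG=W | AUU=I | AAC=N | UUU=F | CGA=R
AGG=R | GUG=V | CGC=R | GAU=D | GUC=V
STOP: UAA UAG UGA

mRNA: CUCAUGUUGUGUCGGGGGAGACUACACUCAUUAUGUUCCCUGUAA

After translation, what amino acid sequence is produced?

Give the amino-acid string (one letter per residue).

start AUG at pos 3
pos 3: AUG -> M; peptide=M
pos 6: UUG -> L; peptide=ML
pos 9: UGU -> C; peptide=MLC
pos 12: CGG -> R; peptide=MLCR
pos 15: GGG -> G; peptide=MLCRG
pos 18: AGA -> R; peptide=MLCRGR
pos 21: CUA -> L; peptide=MLCRGRL
pos 24: CAC -> H; peptide=MLCRGRLH
pos 27: UCA -> S; peptide=MLCRGRLHS
pos 30: UUA -> L; peptide=MLCRGRLHSL
pos 33: UGU -> C; peptide=MLCRGRLHSLC
pos 36: UCC -> S; peptide=MLCRGRLHSLCS
pos 39: CUG -> L; peptide=MLCRGRLHSLCSL
pos 42: UAA -> STOP

Answer: MLCRGRLHSLCSL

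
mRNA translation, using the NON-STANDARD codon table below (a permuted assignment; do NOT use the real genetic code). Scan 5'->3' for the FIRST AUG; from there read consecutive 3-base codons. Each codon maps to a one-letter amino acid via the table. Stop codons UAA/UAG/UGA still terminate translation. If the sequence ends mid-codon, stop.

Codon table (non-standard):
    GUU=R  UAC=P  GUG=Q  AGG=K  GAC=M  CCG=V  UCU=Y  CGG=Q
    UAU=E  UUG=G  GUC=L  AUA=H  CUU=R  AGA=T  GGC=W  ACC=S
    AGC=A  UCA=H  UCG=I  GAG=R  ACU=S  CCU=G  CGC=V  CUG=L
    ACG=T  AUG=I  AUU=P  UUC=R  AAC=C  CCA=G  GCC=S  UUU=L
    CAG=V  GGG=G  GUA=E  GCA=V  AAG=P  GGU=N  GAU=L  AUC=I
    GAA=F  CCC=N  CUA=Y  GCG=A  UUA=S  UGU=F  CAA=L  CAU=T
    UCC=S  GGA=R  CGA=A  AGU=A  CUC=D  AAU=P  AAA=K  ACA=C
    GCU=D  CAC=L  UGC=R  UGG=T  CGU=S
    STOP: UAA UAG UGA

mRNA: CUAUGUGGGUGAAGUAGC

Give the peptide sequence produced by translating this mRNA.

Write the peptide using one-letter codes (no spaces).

Answer: ITQP

Derivation:
start AUG at pos 2
pos 2: AUG -> I; peptide=I
pos 5: UGG -> T; peptide=IT
pos 8: GUG -> Q; peptide=ITQ
pos 11: AAG -> P; peptide=ITQP
pos 14: UAG -> STOP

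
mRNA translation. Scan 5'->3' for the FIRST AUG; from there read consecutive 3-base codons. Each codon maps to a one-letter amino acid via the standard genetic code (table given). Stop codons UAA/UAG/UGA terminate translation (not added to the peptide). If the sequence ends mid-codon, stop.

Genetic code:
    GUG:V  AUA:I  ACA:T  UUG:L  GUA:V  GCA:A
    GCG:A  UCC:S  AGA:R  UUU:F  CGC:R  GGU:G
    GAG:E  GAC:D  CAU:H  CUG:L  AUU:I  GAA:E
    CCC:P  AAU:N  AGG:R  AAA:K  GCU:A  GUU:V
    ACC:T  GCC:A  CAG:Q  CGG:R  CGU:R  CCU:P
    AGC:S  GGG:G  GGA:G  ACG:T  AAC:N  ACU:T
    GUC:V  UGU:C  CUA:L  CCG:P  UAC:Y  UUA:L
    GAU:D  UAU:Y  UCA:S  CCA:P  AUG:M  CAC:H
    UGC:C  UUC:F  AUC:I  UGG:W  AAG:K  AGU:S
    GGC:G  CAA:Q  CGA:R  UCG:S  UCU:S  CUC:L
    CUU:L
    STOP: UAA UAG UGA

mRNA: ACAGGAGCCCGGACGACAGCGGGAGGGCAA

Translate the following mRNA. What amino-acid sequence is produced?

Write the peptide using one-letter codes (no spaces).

no AUG start codon found

Answer: (empty: no AUG start codon)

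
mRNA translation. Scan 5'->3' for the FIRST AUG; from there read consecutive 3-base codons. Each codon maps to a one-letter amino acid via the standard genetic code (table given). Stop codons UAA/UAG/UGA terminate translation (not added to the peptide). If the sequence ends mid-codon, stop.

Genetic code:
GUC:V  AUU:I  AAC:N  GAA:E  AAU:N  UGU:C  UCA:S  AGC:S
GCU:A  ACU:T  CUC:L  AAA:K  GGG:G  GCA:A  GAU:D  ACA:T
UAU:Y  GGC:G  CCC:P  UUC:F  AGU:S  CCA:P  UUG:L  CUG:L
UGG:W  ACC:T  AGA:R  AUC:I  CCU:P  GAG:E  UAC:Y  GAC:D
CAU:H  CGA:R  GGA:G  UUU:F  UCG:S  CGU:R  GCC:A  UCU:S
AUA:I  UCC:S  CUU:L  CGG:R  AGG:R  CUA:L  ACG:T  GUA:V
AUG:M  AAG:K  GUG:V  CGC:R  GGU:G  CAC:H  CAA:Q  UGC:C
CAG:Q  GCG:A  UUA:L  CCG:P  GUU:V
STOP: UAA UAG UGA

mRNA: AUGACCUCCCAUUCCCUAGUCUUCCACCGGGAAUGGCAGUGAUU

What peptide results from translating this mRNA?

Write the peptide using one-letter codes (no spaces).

start AUG at pos 0
pos 0: AUG -> M; peptide=M
pos 3: ACC -> T; peptide=MT
pos 6: UCC -> S; peptide=MTS
pos 9: CAU -> H; peptide=MTSH
pos 12: UCC -> S; peptide=MTSHS
pos 15: CUA -> L; peptide=MTSHSL
pos 18: GUC -> V; peptide=MTSHSLV
pos 21: UUC -> F; peptide=MTSHSLVF
pos 24: CAC -> H; peptide=MTSHSLVFH
pos 27: CGG -> R; peptide=MTSHSLVFHR
pos 30: GAA -> E; peptide=MTSHSLVFHRE
pos 33: UGG -> W; peptide=MTSHSLVFHREW
pos 36: CAG -> Q; peptide=MTSHSLVFHREWQ
pos 39: UGA -> STOP

Answer: MTSHSLVFHREWQ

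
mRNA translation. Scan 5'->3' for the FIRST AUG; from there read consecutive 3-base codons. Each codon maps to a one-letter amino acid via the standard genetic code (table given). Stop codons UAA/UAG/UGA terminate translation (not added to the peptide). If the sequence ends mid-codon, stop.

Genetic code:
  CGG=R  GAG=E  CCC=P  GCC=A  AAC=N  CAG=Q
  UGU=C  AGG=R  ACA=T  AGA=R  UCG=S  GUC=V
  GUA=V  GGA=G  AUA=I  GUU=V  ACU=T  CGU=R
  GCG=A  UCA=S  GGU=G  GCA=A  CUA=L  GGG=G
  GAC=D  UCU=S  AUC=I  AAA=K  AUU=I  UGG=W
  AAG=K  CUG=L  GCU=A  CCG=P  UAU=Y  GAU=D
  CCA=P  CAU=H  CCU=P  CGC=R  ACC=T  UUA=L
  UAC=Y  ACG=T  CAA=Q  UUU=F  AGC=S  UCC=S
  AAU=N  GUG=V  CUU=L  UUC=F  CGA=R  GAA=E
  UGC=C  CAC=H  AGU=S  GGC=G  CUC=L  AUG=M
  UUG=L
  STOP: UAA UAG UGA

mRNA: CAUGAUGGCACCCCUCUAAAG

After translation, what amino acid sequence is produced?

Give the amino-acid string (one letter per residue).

Answer: MMAPL

Derivation:
start AUG at pos 1
pos 1: AUG -> M; peptide=M
pos 4: AUG -> M; peptide=MM
pos 7: GCA -> A; peptide=MMA
pos 10: CCC -> P; peptide=MMAP
pos 13: CUC -> L; peptide=MMAPL
pos 16: UAA -> STOP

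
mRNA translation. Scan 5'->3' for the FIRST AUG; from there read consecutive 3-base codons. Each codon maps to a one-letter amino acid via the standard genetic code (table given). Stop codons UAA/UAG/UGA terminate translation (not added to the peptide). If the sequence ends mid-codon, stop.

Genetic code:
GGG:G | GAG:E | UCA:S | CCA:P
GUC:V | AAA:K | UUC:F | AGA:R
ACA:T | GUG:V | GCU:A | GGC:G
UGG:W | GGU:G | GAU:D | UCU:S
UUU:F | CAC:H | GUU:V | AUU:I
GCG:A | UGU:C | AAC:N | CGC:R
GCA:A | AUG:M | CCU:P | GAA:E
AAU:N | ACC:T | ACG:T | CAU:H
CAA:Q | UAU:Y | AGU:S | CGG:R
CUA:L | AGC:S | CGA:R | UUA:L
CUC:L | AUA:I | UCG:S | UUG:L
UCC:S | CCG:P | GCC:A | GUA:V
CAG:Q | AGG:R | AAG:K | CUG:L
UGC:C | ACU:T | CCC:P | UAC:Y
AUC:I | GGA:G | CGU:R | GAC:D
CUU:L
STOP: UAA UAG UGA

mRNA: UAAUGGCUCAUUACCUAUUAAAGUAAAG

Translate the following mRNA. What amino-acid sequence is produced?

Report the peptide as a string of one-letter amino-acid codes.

Answer: MAHYLLK

Derivation:
start AUG at pos 2
pos 2: AUG -> M; peptide=M
pos 5: GCU -> A; peptide=MA
pos 8: CAU -> H; peptide=MAH
pos 11: UAC -> Y; peptide=MAHY
pos 14: CUA -> L; peptide=MAHYL
pos 17: UUA -> L; peptide=MAHYLL
pos 20: AAG -> K; peptide=MAHYLLK
pos 23: UAA -> STOP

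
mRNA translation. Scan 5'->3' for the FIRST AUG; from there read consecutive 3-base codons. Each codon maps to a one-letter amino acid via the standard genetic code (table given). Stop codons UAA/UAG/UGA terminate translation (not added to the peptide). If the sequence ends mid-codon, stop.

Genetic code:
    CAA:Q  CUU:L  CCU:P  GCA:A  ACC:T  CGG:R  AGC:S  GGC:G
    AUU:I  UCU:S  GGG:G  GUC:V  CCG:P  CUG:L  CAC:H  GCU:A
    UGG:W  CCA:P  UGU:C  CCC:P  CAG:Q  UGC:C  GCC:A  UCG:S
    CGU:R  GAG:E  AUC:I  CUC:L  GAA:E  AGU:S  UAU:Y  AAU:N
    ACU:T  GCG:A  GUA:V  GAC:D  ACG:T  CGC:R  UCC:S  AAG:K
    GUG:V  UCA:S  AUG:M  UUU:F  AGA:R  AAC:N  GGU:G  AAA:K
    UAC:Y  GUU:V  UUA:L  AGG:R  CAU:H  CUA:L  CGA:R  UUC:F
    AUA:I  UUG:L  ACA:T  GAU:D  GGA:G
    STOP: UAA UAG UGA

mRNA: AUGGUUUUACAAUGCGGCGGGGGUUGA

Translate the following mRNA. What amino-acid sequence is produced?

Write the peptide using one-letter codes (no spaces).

start AUG at pos 0
pos 0: AUG -> M; peptide=M
pos 3: GUU -> V; peptide=MV
pos 6: UUA -> L; peptide=MVL
pos 9: CAA -> Q; peptide=MVLQ
pos 12: UGC -> C; peptide=MVLQC
pos 15: GGC -> G; peptide=MVLQCG
pos 18: GGG -> G; peptide=MVLQCGG
pos 21: GGU -> G; peptide=MVLQCGGG
pos 24: UGA -> STOP

Answer: MVLQCGGG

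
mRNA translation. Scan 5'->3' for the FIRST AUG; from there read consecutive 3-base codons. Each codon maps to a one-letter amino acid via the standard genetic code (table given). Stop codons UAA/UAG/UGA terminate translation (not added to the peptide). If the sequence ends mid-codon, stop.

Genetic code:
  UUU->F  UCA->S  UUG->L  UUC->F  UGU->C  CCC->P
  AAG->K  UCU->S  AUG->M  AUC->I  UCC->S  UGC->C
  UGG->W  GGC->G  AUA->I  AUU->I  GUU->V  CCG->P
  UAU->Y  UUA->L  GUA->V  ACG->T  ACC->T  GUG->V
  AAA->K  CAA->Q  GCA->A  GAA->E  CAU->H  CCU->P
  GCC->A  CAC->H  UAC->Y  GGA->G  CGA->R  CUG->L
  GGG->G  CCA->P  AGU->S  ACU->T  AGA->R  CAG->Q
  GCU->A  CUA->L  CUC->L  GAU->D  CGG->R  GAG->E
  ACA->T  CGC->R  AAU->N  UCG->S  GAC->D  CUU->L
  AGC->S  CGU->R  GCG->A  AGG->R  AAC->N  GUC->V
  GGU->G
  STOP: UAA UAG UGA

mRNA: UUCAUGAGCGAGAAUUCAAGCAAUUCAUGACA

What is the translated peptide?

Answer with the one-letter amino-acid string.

Answer: MSENSSNS

Derivation:
start AUG at pos 3
pos 3: AUG -> M; peptide=M
pos 6: AGC -> S; peptide=MS
pos 9: GAG -> E; peptide=MSE
pos 12: AAU -> N; peptide=MSEN
pos 15: UCA -> S; peptide=MSENS
pos 18: AGC -> S; peptide=MSENSS
pos 21: AAU -> N; peptide=MSENSSN
pos 24: UCA -> S; peptide=MSENSSNS
pos 27: UGA -> STOP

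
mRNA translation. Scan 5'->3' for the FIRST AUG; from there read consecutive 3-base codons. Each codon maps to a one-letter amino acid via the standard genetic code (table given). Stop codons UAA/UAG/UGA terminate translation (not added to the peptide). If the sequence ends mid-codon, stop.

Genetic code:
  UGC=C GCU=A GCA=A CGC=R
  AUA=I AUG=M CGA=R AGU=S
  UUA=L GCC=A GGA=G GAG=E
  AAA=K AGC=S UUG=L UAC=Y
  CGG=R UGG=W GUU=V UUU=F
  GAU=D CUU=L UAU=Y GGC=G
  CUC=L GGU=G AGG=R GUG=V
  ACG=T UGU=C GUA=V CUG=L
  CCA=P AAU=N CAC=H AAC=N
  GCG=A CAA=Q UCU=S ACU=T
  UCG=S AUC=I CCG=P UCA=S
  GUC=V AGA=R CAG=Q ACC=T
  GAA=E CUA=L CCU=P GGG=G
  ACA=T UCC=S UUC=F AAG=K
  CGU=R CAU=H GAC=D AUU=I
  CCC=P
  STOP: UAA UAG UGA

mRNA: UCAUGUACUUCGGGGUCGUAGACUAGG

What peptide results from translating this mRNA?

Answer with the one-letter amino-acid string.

Answer: MYFGVVD

Derivation:
start AUG at pos 2
pos 2: AUG -> M; peptide=M
pos 5: UAC -> Y; peptide=MY
pos 8: UUC -> F; peptide=MYF
pos 11: GGG -> G; peptide=MYFG
pos 14: GUC -> V; peptide=MYFGV
pos 17: GUA -> V; peptide=MYFGVV
pos 20: GAC -> D; peptide=MYFGVVD
pos 23: UAG -> STOP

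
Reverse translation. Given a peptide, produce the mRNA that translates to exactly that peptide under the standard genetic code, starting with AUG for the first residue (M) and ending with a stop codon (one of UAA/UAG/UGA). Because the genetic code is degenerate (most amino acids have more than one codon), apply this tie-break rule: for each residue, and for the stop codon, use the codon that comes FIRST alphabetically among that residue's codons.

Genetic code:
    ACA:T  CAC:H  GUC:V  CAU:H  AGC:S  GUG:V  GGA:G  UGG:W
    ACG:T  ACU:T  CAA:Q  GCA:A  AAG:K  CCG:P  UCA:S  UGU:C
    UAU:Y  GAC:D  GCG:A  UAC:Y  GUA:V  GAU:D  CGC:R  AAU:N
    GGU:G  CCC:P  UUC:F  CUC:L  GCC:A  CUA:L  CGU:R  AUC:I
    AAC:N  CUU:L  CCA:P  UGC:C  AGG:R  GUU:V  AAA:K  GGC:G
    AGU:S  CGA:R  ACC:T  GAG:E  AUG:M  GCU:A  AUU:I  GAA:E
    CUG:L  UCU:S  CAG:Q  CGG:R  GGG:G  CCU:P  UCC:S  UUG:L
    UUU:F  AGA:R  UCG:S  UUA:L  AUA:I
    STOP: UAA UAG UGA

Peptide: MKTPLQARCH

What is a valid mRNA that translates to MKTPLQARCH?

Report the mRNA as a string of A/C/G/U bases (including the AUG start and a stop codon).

residue 1: M -> AUG (start codon)
residue 2: K codons sorted = AAA,AAG -> pick first = AAA
residue 3: T codons sorted = ACA,ACC,ACG,ACU -> pick first = ACA
residue 4: P codons sorted = CCA,CCC,CCG,CCU -> pick first = CCA
residue 5: L codons sorted = CUA,CUC,CUG,CUU,UUA,UUG -> pick first = CUA
residue 6: Q codons sorted = CAA,CAG -> pick first = CAA
residue 7: A codons sorted = GCA,GCC,GCG,GCU -> pick first = GCA
residue 8: R codons sorted = AGA,AGG,CGA,CGC,CGG,CGU -> pick first = AGA
residue 9: C codons sorted = UGC,UGU -> pick first = UGC
residue 10: H codons sorted = CAC,CAU -> pick first = CAC
terminator: stop codons sorted = UAA,UAG,UGA -> pick first = UAA

Answer: mRNA: AUGAAAACACCACUACAAGCAAGAUGCCACUAA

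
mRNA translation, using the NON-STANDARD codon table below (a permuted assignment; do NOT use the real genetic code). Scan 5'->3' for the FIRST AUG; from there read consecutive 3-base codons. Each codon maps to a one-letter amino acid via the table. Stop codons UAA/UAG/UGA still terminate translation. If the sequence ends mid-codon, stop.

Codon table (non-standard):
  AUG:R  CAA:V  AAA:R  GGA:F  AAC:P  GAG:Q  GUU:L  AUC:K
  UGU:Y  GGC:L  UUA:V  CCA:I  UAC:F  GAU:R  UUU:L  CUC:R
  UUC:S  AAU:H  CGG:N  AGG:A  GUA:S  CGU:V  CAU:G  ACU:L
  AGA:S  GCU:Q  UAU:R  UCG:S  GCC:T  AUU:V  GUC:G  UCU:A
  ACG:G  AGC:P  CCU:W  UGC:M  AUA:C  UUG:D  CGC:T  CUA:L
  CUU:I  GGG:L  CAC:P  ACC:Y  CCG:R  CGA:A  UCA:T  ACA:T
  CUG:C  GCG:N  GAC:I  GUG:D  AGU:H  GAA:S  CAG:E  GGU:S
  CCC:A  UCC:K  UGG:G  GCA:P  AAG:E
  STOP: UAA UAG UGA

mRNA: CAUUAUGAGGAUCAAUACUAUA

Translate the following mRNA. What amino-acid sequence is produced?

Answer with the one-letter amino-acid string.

start AUG at pos 4
pos 4: AUG -> R; peptide=R
pos 7: AGG -> A; peptide=RA
pos 10: AUC -> K; peptide=RAK
pos 13: AAU -> H; peptide=RAKH
pos 16: ACU -> L; peptide=RAKHL
pos 19: AUA -> C; peptide=RAKHLC
pos 22: only 0 nt remain (<3), stop (end of mRNA)

Answer: RAKHLC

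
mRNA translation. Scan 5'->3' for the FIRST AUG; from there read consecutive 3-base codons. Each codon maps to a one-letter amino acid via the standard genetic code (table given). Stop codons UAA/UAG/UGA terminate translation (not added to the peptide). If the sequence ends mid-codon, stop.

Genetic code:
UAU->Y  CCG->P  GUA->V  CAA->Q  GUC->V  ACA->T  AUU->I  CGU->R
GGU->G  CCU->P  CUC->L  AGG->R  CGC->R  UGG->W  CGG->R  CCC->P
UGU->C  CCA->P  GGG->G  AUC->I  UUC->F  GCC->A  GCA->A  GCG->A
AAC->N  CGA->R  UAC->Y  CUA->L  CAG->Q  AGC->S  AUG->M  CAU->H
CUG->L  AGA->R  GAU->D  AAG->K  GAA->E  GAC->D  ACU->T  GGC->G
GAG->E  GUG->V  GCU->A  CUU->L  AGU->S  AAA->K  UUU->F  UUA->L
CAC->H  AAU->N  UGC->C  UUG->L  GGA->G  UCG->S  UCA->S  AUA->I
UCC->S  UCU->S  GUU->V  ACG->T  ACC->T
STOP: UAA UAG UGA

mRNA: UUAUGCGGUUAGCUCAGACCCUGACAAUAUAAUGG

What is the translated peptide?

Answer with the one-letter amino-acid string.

Answer: MRLAQTLTI

Derivation:
start AUG at pos 2
pos 2: AUG -> M; peptide=M
pos 5: CGG -> R; peptide=MR
pos 8: UUA -> L; peptide=MRL
pos 11: GCU -> A; peptide=MRLA
pos 14: CAG -> Q; peptide=MRLAQ
pos 17: ACC -> T; peptide=MRLAQT
pos 20: CUG -> L; peptide=MRLAQTL
pos 23: ACA -> T; peptide=MRLAQTLT
pos 26: AUA -> I; peptide=MRLAQTLTI
pos 29: UAA -> STOP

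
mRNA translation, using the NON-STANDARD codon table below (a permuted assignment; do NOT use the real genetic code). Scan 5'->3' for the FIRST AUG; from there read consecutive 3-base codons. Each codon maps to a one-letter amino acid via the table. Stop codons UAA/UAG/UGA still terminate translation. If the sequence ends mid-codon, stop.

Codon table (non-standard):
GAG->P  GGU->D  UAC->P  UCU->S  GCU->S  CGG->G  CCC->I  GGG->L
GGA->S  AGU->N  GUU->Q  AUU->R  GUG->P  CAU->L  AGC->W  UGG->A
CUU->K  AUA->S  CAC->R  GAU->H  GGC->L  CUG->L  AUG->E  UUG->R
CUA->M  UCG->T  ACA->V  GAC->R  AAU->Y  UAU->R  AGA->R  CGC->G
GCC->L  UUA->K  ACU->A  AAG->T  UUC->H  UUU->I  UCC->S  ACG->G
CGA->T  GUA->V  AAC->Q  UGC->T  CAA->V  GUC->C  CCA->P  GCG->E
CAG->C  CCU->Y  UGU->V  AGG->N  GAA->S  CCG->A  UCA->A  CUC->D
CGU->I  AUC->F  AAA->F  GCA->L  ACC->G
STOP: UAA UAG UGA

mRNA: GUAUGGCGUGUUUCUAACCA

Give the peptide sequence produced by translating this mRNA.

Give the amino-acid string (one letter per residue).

Answer: EEVH

Derivation:
start AUG at pos 2
pos 2: AUG -> E; peptide=E
pos 5: GCG -> E; peptide=EE
pos 8: UGU -> V; peptide=EEV
pos 11: UUC -> H; peptide=EEVH
pos 14: UAA -> STOP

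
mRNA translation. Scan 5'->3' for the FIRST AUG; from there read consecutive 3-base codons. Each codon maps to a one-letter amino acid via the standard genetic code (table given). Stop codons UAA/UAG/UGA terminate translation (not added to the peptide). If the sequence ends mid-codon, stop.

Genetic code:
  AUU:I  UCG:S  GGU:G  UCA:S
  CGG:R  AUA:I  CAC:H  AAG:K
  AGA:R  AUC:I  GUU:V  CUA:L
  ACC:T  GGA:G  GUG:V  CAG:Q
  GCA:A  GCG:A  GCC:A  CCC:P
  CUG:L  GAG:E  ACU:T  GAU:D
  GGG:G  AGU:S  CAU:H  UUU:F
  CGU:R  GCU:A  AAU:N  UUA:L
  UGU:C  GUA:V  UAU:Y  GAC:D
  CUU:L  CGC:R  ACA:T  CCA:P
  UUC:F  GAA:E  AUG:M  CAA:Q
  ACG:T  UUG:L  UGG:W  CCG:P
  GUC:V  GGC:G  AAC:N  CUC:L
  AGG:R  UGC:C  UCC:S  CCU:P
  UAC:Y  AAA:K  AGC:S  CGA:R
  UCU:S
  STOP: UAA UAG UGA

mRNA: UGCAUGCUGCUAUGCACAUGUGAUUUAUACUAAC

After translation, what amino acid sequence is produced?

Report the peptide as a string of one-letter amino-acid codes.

start AUG at pos 3
pos 3: AUG -> M; peptide=M
pos 6: CUG -> L; peptide=ML
pos 9: CUA -> L; peptide=MLL
pos 12: UGC -> C; peptide=MLLC
pos 15: ACA -> T; peptide=MLLCT
pos 18: UGU -> C; peptide=MLLCTC
pos 21: GAU -> D; peptide=MLLCTCD
pos 24: UUA -> L; peptide=MLLCTCDL
pos 27: UAC -> Y; peptide=MLLCTCDLY
pos 30: UAA -> STOP

Answer: MLLCTCDLY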